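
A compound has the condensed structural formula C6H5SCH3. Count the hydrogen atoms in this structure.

Element totals:
  C: 7
  H: 8
  S: 1

8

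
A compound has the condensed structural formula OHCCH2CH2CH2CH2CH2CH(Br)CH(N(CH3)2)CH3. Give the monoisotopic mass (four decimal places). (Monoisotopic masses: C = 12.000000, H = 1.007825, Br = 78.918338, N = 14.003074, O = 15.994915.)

263.0885

Atom tally by fragment:
  OHCCH2 → C:2 H:3 O:1
  CH2 → C:1 H:2
  CH2 → C:1 H:2
  CH2 → C:1 H:2
  CH2 → C:1 H:2
  CH(Br) → C:1 H:1 Br:1
  CH(N(CH3)2) → C:3 H:7 N:1
  CH3 → C:1 H:3
Element totals:
  C: 11
  H: 22
  Br: 1
  N: 1
  O: 1
Molecular formula: C11H22BrNO.
  M = 11(12.0) + 22(1.007825) + 78.918338 + 14.003074 + 15.994915
    = 132.000000 + 22.172150 + 78.918338 + 14.003074 + 15.994915 = 263.088477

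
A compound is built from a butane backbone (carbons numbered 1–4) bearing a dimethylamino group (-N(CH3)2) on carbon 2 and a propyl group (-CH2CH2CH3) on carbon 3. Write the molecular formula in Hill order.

C9H21N

Atom tally by fragment:
  CH3 → C:1 H:3
  CH(N(CH3)2) → C:3 H:7 N:1
  CH(CH2CH2CH3) → C:4 H:8
  CH3 → C:1 H:3
Element totals:
  C: 9
  H: 21
  N: 1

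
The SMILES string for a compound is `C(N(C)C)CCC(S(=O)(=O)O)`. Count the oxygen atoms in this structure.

3

Atom tally by fragment:
  (CH3)2NCH2 → C:3 H:8 N:1
  CH2 → C:1 H:2
  CH2 → C:1 H:2
  CH2SO3H → C:1 H:3 S:1 O:3
Element totals:
  C: 6
  H: 15
  N: 1
  O: 3
  S: 1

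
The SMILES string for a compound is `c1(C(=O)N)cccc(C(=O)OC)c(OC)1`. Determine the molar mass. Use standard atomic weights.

Atom tally by fragment:
  benzene ring core → C:6 H:6
  (− 3 ring H displaced by substituents)
  + CONH2 → C:1 H:2 O:1 N:1
  + COOCH3 → C:2 H:3 O:2
  + OCH3 → C:1 H:3 O:1
Element totals:
  C: 10
  H: 11
  N: 1
  O: 4
Molecular formula: C10H11NO4.
  M = 10(12.011) + 11(1.008) + 14.007 + 4(15.999)
    = 120.110 + 11.088 + 14.007 + 63.996 = 209.201

209.20 g/mol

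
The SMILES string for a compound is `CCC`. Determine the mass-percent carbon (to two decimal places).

81.71%

Atom tally by fragment:
  CH3 → C:1 H:3
  CH2 → C:1 H:2
  CH3 → C:1 H:3
Element totals:
  C: 3
  H: 8
Molecular formula: C3H8.
Molar mass = 44.097 g/mol.
Mass from C: 3 × 12.011 = 36.033 g/mol.
%C = 36.033 / 44.097 × 100 = 81.71%.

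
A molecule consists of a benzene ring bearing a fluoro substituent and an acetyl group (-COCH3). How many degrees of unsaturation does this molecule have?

Atom tally by fragment:
  benzene ring core → C:6 H:6
  (− 2 ring H displaced by substituents)
  + F → F:1
  + COCH3 → C:2 H:3 O:1
Element totals:
  C: 8
  H: 7
  F: 1
  O: 1
Molecular formula: C8H7FO.
DoU = (2C + 2 + N − H − X) / 2 = (2·8 + 2 + 0 − 7 − 1) / 2 = 5.

5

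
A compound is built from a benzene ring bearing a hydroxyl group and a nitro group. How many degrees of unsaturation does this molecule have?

5

Atom tally by fragment:
  benzene ring core → C:6 H:6
  (− 2 ring H displaced by substituents)
  + OH → O:1 H:1
  + NO2 → N:1 O:2
Element totals:
  C: 6
  H: 5
  N: 1
  O: 3
Molecular formula: C6H5NO3.
DoU = (2C + 2 + N − H − X) / 2 = (2·6 + 2 + 1 − 5 − 0) / 2 = 5.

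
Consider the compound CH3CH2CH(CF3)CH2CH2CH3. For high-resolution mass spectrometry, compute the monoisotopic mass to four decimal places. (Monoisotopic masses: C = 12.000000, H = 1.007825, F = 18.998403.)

154.0969

Element totals:
  C: 7
  H: 13
  F: 3
Molecular formula: C7H13F3.
  M = 7(12.0) + 13(1.007825) + 3(18.998403)
    = 84.000000 + 13.101725 + 56.995209 = 154.096934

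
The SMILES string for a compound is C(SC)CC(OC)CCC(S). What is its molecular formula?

C8H18OS2

Atom tally by fragment:
  CH3SCH2 → C:2 H:5 S:1
  CH2 → C:1 H:2
  CH(OCH3) → C:2 H:4 O:1
  CH2 → C:1 H:2
  CH2 → C:1 H:2
  CH2SH → C:1 H:3 S:1
Element totals:
  C: 8
  H: 18
  O: 1
  S: 2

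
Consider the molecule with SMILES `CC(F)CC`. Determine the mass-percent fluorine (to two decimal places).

24.96%

Atom tally by fragment:
  CH3 → C:1 H:3
  CH(F) → C:1 H:1 F:1
  CH2 → C:1 H:2
  CH3 → C:1 H:3
Element totals:
  C: 4
  H: 9
  F: 1
Molecular formula: C4H9F.
Molar mass = 76.114 g/mol.
Mass from F: 1 × 18.998 = 18.998 g/mol.
%F = 18.998 / 76.114 × 100 = 24.96%.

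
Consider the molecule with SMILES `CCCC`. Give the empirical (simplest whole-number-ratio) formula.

C2H5

Atom tally by fragment:
  CH3 → C:1 H:3
  CH2 → C:1 H:2
  CH2 → C:1 H:2
  CH3 → C:1 H:3
Element totals:
  C: 4
  H: 10
Molecular formula: C4H10.
gcd of subscripts = 2; dividing each by 2:
  C: 4/2 = 2
  H: 10/2 = 5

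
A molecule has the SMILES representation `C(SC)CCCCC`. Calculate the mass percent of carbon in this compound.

Atom tally by fragment:
  CH3SCH2 → C:2 H:5 S:1
  CH2 → C:1 H:2
  CH2 → C:1 H:2
  CH2 → C:1 H:2
  CH2 → C:1 H:2
  CH3 → C:1 H:3
Element totals:
  C: 7
  H: 16
  S: 1
Molecular formula: C7H16S.
Molar mass = 132.265 g/mol.
Mass from C: 7 × 12.011 = 84.077 g/mol.
%C = 84.077 / 132.265 × 100 = 63.57%.

63.57%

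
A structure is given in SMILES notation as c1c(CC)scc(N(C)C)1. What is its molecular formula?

Atom tally by fragment:
  thiophene ring core → C:4 H:4 S:1
  (− 2 ring H displaced by substituents)
  + C2H5 → C:2 H:5
  + N(CH3)2 → N:1 C:2 H:6
Element totals:
  C: 8
  H: 13
  N: 1
  S: 1

C8H13NS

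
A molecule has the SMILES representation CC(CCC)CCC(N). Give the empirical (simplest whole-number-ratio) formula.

Atom tally by fragment:
  CH3 → C:1 H:3
  CH(CH2CH2CH3) → C:4 H:8
  CH2 → C:1 H:2
  CH2 → C:1 H:2
  CH2NH2 → C:1 H:4 N:1
Element totals:
  C: 8
  H: 19
  N: 1
Molecular formula: C8H19N.
gcd of subscripts (8, 19, 1) = 1, so the empirical formula equals the molecular formula.

C8H19N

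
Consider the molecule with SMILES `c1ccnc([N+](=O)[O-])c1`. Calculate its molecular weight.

Atom tally by fragment:
  pyridine ring core → C:5 H:5 N:1
  (− 1 ring H displaced by substituents)
  + NO2 → N:1 O:2
Element totals:
  C: 5
  H: 4
  N: 2
  O: 2
Molecular formula: C5H4N2O2.
  M = 5(12.011) + 4(1.008) + 2(14.007) + 2(15.999)
    = 60.055 + 4.032 + 28.014 + 31.998 = 124.099

124.10 g/mol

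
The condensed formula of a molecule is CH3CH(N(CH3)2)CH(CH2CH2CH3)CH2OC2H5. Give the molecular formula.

Element totals:
  C: 11
  H: 25
  N: 1
  O: 1

C11H25NO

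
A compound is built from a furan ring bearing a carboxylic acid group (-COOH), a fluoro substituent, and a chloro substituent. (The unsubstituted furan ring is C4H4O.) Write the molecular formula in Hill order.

C5H2ClFO3

Atom tally by fragment:
  furan ring core → C:4 H:4 O:1
  (− 3 ring H displaced by substituents)
  + COOH → C:1 H:1 O:2
  + F → F:1
  + Cl → Cl:1
Element totals:
  C: 5
  H: 2
  Cl: 1
  F: 1
  O: 3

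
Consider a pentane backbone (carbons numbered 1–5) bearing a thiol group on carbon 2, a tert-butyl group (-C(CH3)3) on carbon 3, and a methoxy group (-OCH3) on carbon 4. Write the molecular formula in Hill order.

Atom tally by fragment:
  CH3 → C:1 H:3
  CH(SH) → C:1 H:2 S:1
  CH(C(CH3)3) → C:5 H:10
  CH(OCH3) → C:2 H:4 O:1
  CH3 → C:1 H:3
Element totals:
  C: 10
  H: 22
  O: 1
  S: 1

C10H22OS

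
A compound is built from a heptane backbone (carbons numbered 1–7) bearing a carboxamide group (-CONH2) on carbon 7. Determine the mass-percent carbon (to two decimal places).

67.09%

Atom tally by fragment:
  CH3 → C:1 H:3
  CH2 → C:1 H:2
  CH2 → C:1 H:2
  CH2 → C:1 H:2
  CH2 → C:1 H:2
  CH2 → C:1 H:2
  CH2CONH2 → C:2 H:4 O:1 N:1
Element totals:
  C: 8
  H: 17
  N: 1
  O: 1
Molecular formula: C8H17NO.
Molar mass = 143.230 g/mol.
Mass from C: 8 × 12.011 = 96.088 g/mol.
%C = 96.088 / 143.230 × 100 = 67.09%.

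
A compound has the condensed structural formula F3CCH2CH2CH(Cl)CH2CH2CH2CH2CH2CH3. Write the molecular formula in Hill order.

Atom tally by fragment:
  F3CCH2 → C:2 H:2 F:3
  CH2 → C:1 H:2
  CH(Cl) → C:1 H:1 Cl:1
  CH2 → C:1 H:2
  CH2 → C:1 H:2
  CH2 → C:1 H:2
  CH2 → C:1 H:2
  CH2 → C:1 H:2
  CH3 → C:1 H:3
Element totals:
  C: 10
  H: 18
  Cl: 1
  F: 3

C10H18ClF3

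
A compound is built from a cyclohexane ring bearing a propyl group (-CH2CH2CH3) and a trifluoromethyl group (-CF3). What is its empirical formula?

Atom tally by fragment:
  cyclohexane ring core → C:6 H:12
  (− 2 ring H displaced by substituents)
  + CH2CH2CH3 → C:3 H:7
  + CF3 → C:1 F:3
Element totals:
  C: 10
  H: 17
  F: 3
Molecular formula: C10H17F3.
gcd of subscripts (10, 3, 17) = 1, so the empirical formula equals the molecular formula.

C10H17F3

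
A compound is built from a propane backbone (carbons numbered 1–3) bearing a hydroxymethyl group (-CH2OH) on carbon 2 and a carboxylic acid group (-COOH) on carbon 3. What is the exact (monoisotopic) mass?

118.0630

Atom tally by fragment:
  CH3 → C:1 H:3
  CH(CH2OH) → C:2 H:4 O:1
  CH2COOH → C:2 H:3 O:2
Element totals:
  C: 5
  H: 10
  O: 3
Molecular formula: C5H10O3.
  M = 5(12.0) + 10(1.007825) + 3(15.994915)
    = 60.000000 + 10.078250 + 47.984745 = 118.062995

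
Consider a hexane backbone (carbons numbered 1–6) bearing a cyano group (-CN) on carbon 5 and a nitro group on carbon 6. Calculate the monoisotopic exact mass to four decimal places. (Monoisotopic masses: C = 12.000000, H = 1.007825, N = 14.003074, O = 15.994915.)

156.0899

Atom tally by fragment:
  CH3 → C:1 H:3
  CH2 → C:1 H:2
  CH2 → C:1 H:2
  CH2 → C:1 H:2
  CH(CN) → C:2 H:1 N:1
  CH2NO2 → C:1 H:2 N:1 O:2
Element totals:
  C: 7
  H: 12
  N: 2
  O: 2
Molecular formula: C7H12N2O2.
  M = 7(12.0) + 12(1.007825) + 2(14.003074) + 2(15.994915)
    = 84.000000 + 12.093900 + 28.006148 + 31.989830 = 156.089878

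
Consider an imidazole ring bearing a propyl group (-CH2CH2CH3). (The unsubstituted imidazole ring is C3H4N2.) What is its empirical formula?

C3H5N

Atom tally by fragment:
  imidazole ring core → C:3 H:4 N:2
  (− 1 ring H displaced by substituents)
  + CH2CH2CH3 → C:3 H:7
Element totals:
  C: 6
  H: 10
  N: 2
Molecular formula: C6H10N2.
gcd of subscripts = 2; dividing each by 2:
  C: 6/2 = 3
  H: 10/2 = 5
  N: 2/2 = 1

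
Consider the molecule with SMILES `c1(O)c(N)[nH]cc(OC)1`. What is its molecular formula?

C5H8N2O2

Atom tally by fragment:
  pyrrole ring core → C:4 H:5 N:1
  (− 3 ring H displaced by substituents)
  + OH → O:1 H:1
  + NH2 → N:1 H:2
  + OCH3 → C:1 H:3 O:1
Element totals:
  C: 5
  H: 8
  N: 2
  O: 2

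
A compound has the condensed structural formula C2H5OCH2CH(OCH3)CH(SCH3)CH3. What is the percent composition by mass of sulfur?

Atom tally by fragment:
  C2H5OCH2 → C:3 H:7 O:1
  CH(OCH3) → C:2 H:4 O:1
  CH(SCH3) → C:2 H:4 S:1
  CH3 → C:1 H:3
Element totals:
  C: 8
  H: 18
  O: 2
  S: 1
Molecular formula: C8H18O2S.
Molar mass = 178.290 g/mol.
Mass from S: 1 × 32.06 = 32.060 g/mol.
%S = 32.060 / 178.290 × 100 = 17.98%.

17.98%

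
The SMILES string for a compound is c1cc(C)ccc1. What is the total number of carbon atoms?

Atom tally by fragment:
  benzene ring core → C:6 H:6
  (− 1 ring H displaced by substituents)
  + CH3 → C:1 H:3
Element totals:
  C: 7
  H: 8

7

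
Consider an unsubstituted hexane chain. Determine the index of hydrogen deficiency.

Atom tally by fragment:
  CH3 → C:1 H:3
  CH2 → C:1 H:2
  CH2 → C:1 H:2
  CH2 → C:1 H:2
  CH2 → C:1 H:2
  CH3 → C:1 H:3
Element totals:
  C: 6
  H: 14
Molecular formula: C6H14.
DoU = (2C + 2 + N − H − X) / 2 = (2·6 + 2 + 0 − 14 − 0) / 2 = 0.

0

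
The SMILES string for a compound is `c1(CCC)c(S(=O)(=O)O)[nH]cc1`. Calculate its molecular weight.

Atom tally by fragment:
  pyrrole ring core → C:4 H:5 N:1
  (− 2 ring H displaced by substituents)
  + CH2CH2CH3 → C:3 H:7
  + SO3H → S:1 O:3 H:1
Element totals:
  C: 7
  H: 11
  N: 1
  O: 3
  S: 1
Molecular formula: C7H11NO3S.
  M = 7(12.011) + 11(1.008) + 14.007 + 3(15.999) + 32.06
    = 84.077 + 11.088 + 14.007 + 47.997 + 32.060 = 189.229

189.23 g/mol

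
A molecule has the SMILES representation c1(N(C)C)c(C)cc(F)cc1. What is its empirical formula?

Atom tally by fragment:
  benzene ring core → C:6 H:6
  (− 3 ring H displaced by substituents)
  + N(CH3)2 → N:1 C:2 H:6
  + CH3 → C:1 H:3
  + F → F:1
Element totals:
  C: 9
  H: 12
  F: 1
  N: 1
Molecular formula: C9H12FN.
gcd of subscripts (9, 1, 12, 1) = 1, so the empirical formula equals the molecular formula.

C9H12FN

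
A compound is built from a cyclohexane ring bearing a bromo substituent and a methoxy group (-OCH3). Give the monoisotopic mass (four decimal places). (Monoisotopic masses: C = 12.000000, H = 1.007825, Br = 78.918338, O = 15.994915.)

192.0150

Atom tally by fragment:
  cyclohexane ring core → C:6 H:12
  (− 2 ring H displaced by substituents)
  + Br → Br:1
  + OCH3 → C:1 H:3 O:1
Element totals:
  C: 7
  H: 13
  Br: 1
  O: 1
Molecular formula: C7H13BrO.
  M = 7(12.0) + 13(1.007825) + 78.918338 + 15.994915
    = 84.000000 + 13.101725 + 78.918338 + 15.994915 = 192.014978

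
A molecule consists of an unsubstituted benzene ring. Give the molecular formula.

C6H6

Atom tally by fragment:
  benzene ring core → C:6 H:6
Element totals:
  C: 6
  H: 6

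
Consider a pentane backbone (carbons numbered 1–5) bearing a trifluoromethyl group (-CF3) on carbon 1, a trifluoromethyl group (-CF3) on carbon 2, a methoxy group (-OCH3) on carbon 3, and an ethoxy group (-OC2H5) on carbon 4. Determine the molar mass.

Atom tally by fragment:
  F3CCH2 → C:2 H:2 F:3
  CH(CF3) → C:2 H:1 F:3
  CH(OCH3) → C:2 H:4 O:1
  CH(OC2H5) → C:3 H:6 O:1
  CH3 → C:1 H:3
Element totals:
  C: 10
  H: 16
  F: 6
  O: 2
Molecular formula: C10H16F6O2.
  M = 10(12.011) + 16(1.008) + 6(18.998) + 2(15.999)
    = 120.110 + 16.128 + 113.988 + 31.998 = 282.224

282.22 g/mol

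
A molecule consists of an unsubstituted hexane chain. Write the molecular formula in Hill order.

C6H14

Atom tally by fragment:
  CH3 → C:1 H:3
  CH2 → C:1 H:2
  CH2 → C:1 H:2
  CH2 → C:1 H:2
  CH2 → C:1 H:2
  CH3 → C:1 H:3
Element totals:
  C: 6
  H: 14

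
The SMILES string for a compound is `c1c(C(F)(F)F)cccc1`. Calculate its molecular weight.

146.11 g/mol

Atom tally by fragment:
  benzene ring core → C:6 H:6
  (− 1 ring H displaced by substituents)
  + CF3 → C:1 F:3
Element totals:
  C: 7
  H: 5
  F: 3
Molecular formula: C7H5F3.
  M = 7(12.011) + 5(1.008) + 3(18.998)
    = 84.077 + 5.040 + 56.994 = 146.111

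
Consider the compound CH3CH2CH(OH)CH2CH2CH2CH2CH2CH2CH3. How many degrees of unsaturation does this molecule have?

0

Element totals:
  C: 10
  H: 22
  O: 1
Molecular formula: C10H22O.
DoU = (2C + 2 + N − H − X) / 2 = (2·10 + 2 + 0 − 22 − 0) / 2 = 0.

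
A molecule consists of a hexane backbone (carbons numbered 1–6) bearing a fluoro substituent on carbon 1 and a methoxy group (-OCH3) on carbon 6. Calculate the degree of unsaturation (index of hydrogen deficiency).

0

Atom tally by fragment:
  FCH2 → C:1 H:2 F:1
  CH2 → C:1 H:2
  CH2 → C:1 H:2
  CH2 → C:1 H:2
  CH2 → C:1 H:2
  CH2OCH3 → C:2 H:5 O:1
Element totals:
  C: 7
  H: 15
  F: 1
  O: 1
Molecular formula: C7H15FO.
DoU = (2C + 2 + N − H − X) / 2 = (2·7 + 2 + 0 − 15 − 1) / 2 = 0.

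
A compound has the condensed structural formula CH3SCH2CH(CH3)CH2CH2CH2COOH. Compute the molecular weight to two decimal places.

Atom tally by fragment:
  CH3SCH2 → C:2 H:5 S:1
  CH(CH3) → C:2 H:4
  CH2 → C:1 H:2
  CH2 → C:1 H:2
  CH2COOH → C:2 H:3 O:2
Element totals:
  C: 8
  H: 16
  O: 2
  S: 1
Molecular formula: C8H16O2S.
  M = 8(12.011) + 16(1.008) + 2(15.999) + 32.06
    = 96.088 + 16.128 + 31.998 + 32.060 = 176.274

176.27 g/mol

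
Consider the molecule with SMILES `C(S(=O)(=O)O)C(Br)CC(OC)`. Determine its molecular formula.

Atom tally by fragment:
  HO3SCH2 → C:1 H:3 S:1 O:3
  CH(Br) → C:1 H:1 Br:1
  CH2 → C:1 H:2
  CH2OCH3 → C:2 H:5 O:1
Element totals:
  C: 5
  H: 11
  Br: 1
  O: 4
  S: 1

C5H11BrO4S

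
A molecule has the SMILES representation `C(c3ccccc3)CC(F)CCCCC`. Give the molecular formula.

Atom tally by fragment:
  C6H5CH2 → C:7 H:7
  CH2 → C:1 H:2
  CH(F) → C:1 H:1 F:1
  CH2 → C:1 H:2
  CH2 → C:1 H:2
  CH2 → C:1 H:2
  CH2 → C:1 H:2
  CH3 → C:1 H:3
Element totals:
  C: 14
  H: 21
  F: 1

C14H21F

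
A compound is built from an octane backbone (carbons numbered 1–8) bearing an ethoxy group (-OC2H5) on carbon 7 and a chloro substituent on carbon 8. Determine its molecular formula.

Atom tally by fragment:
  CH3 → C:1 H:3
  CH2 → C:1 H:2
  CH2 → C:1 H:2
  CH2 → C:1 H:2
  CH2 → C:1 H:2
  CH2 → C:1 H:2
  CH(OC2H5) → C:3 H:6 O:1
  CH2Cl → C:1 H:2 Cl:1
Element totals:
  C: 10
  H: 21
  Cl: 1
  O: 1

C10H21ClO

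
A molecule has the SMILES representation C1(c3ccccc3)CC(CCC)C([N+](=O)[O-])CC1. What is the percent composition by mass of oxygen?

Atom tally by fragment:
  cyclohexane ring core → C:6 H:12
  (− 3 ring H displaced by substituents)
  + C6H5 → C:6 H:5
  + CH2CH2CH3 → C:3 H:7
  + NO2 → N:1 O:2
Element totals:
  C: 15
  H: 21
  N: 1
  O: 2
Molecular formula: C15H21NO2.
Molar mass = 247.338 g/mol.
Mass from O: 2 × 15.999 = 31.998 g/mol.
%O = 31.998 / 247.338 × 100 = 12.94%.

12.94%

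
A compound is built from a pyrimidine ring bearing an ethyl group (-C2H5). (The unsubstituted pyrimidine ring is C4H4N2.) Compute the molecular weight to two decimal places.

108.14 g/mol

Atom tally by fragment:
  pyrimidine ring core → C:4 H:4 N:2
  (− 1 ring H displaced by substituents)
  + C2H5 → C:2 H:5
Element totals:
  C: 6
  H: 8
  N: 2
Molecular formula: C6H8N2.
  M = 6(12.011) + 8(1.008) + 2(14.007)
    = 72.066 + 8.064 + 28.014 = 108.144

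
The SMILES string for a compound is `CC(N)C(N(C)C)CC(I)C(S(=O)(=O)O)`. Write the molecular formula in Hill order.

Atom tally by fragment:
  CH3 → C:1 H:3
  CH(NH2) → C:1 H:3 N:1
  CH(N(CH3)2) → C:3 H:7 N:1
  CH2 → C:1 H:2
  CH(I) → C:1 H:1 I:1
  CH2SO3H → C:1 H:3 S:1 O:3
Element totals:
  C: 8
  H: 19
  I: 1
  N: 2
  O: 3
  S: 1

C8H19IN2O3S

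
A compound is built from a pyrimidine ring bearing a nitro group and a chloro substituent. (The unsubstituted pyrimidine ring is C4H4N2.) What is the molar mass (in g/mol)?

159.53 g/mol

Atom tally by fragment:
  pyrimidine ring core → C:4 H:4 N:2
  (− 2 ring H displaced by substituents)
  + NO2 → N:1 O:2
  + Cl → Cl:1
Element totals:
  C: 4
  H: 2
  Cl: 1
  N: 3
  O: 2
Molecular formula: C4H2ClN3O2.
  M = 4(12.011) + 2(1.008) + 35.45 + 3(14.007) + 2(15.999)
    = 48.044 + 2.016 + 35.450 + 42.021 + 31.998 = 159.529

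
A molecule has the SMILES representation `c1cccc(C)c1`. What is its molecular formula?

C7H8

Atom tally by fragment:
  benzene ring core → C:6 H:6
  (− 1 ring H displaced by substituents)
  + CH3 → C:1 H:3
Element totals:
  C: 7
  H: 8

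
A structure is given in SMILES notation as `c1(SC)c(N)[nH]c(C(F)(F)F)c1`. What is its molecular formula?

Atom tally by fragment:
  pyrrole ring core → C:4 H:5 N:1
  (− 3 ring H displaced by substituents)
  + SCH3 → C:1 H:3 S:1
  + NH2 → N:1 H:2
  + CF3 → C:1 F:3
Element totals:
  C: 6
  H: 7
  F: 3
  N: 2
  S: 1

C6H7F3N2S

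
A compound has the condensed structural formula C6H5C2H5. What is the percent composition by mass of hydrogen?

Atom tally by fragment:
  benzene ring core → C:6 H:6
  (− 1 ring H displaced by substituents)
  + C2H5 → C:2 H:5
Element totals:
  C: 8
  H: 10
Molecular formula: C8H10.
Molar mass = 106.168 g/mol.
Mass from H: 10 × 1.008 = 10.080 g/mol.
%H = 10.080 / 106.168 × 100 = 9.49%.

9.49%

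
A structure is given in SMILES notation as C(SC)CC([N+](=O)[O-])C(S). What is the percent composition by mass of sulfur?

35.37%

Atom tally by fragment:
  CH3SCH2 → C:2 H:5 S:1
  CH2 → C:1 H:2
  CH(NO2) → C:1 H:1 N:1 O:2
  CH2SH → C:1 H:3 S:1
Element totals:
  C: 5
  H: 11
  N: 1
  O: 2
  S: 2
Molecular formula: C5H11NO2S2.
Molar mass = 181.268 g/mol.
Mass from S: 2 × 32.06 = 64.120 g/mol.
%S = 64.120 / 181.268 × 100 = 35.37%.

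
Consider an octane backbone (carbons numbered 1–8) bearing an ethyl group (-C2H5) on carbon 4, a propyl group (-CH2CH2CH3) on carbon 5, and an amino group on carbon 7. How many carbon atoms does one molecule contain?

13

Atom tally by fragment:
  CH3 → C:1 H:3
  CH2 → C:1 H:2
  CH2 → C:1 H:2
  CH(C2H5) → C:3 H:6
  CH(CH2CH2CH3) → C:4 H:8
  CH2 → C:1 H:2
  CH(NH2) → C:1 H:3 N:1
  CH3 → C:1 H:3
Element totals:
  C: 13
  H: 29
  N: 1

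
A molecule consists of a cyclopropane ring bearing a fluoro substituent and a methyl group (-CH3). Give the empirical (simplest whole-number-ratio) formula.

C4H7F

Atom tally by fragment:
  cyclopropane ring core → C:3 H:6
  (− 2 ring H displaced by substituents)
  + F → F:1
  + CH3 → C:1 H:3
Element totals:
  C: 4
  H: 7
  F: 1
Molecular formula: C4H7F.
gcd of subscripts (4, 1, 7) = 1, so the empirical formula equals the molecular formula.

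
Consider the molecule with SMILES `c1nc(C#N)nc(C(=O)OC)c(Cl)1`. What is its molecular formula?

Atom tally by fragment:
  pyrimidine ring core → C:4 H:4 N:2
  (− 3 ring H displaced by substituents)
  + CN → C:1 N:1
  + COOCH3 → C:2 H:3 O:2
  + Cl → Cl:1
Element totals:
  C: 7
  H: 4
  Cl: 1
  N: 3
  O: 2

C7H4ClN3O2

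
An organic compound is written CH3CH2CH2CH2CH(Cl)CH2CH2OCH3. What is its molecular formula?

C8H17ClO

Element totals:
  C: 8
  H: 17
  Cl: 1
  O: 1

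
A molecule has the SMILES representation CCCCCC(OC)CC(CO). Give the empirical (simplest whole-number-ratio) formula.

C5H11O

Atom tally by fragment:
  CH3 → C:1 H:3
  CH2 → C:1 H:2
  CH2 → C:1 H:2
  CH2 → C:1 H:2
  CH2 → C:1 H:2
  CH(OCH3) → C:2 H:4 O:1
  CH2 → C:1 H:2
  CH2CH2OH → C:2 H:5 O:1
Element totals:
  C: 10
  H: 22
  O: 2
Molecular formula: C10H22O2.
gcd of subscripts = 2; dividing each by 2:
  C: 10/2 = 5
  H: 22/2 = 11
  O: 2/2 = 1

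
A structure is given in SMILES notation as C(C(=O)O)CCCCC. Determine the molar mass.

130.19 g/mol

Atom tally by fragment:
  HOOCCH2 → C:2 H:3 O:2
  CH2 → C:1 H:2
  CH2 → C:1 H:2
  CH2 → C:1 H:2
  CH2 → C:1 H:2
  CH3 → C:1 H:3
Element totals:
  C: 7
  H: 14
  O: 2
Molecular formula: C7H14O2.
  M = 7(12.011) + 14(1.008) + 2(15.999)
    = 84.077 + 14.112 + 31.998 = 130.187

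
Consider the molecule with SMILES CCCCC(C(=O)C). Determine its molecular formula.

Atom tally by fragment:
  CH3 → C:1 H:3
  CH2 → C:1 H:2
  CH2 → C:1 H:2
  CH2 → C:1 H:2
  CH2COCH3 → C:3 H:5 O:1
Element totals:
  C: 7
  H: 14
  O: 1

C7H14O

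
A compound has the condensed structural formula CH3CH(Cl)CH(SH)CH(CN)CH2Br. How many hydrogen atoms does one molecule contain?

Element totals:
  C: 6
  H: 9
  Br: 1
  Cl: 1
  N: 1
  S: 1

9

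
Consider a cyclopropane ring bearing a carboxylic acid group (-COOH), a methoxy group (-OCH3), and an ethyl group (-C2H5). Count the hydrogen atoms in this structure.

12

Atom tally by fragment:
  cyclopropane ring core → C:3 H:6
  (− 3 ring H displaced by substituents)
  + COOH → C:1 H:1 O:2
  + OCH3 → C:1 H:3 O:1
  + C2H5 → C:2 H:5
Element totals:
  C: 7
  H: 12
  O: 3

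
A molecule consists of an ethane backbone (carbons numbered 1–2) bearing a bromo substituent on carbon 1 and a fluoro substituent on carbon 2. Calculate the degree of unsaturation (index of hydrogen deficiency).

0

Atom tally by fragment:
  BrCH2 → C:1 H:2 Br:1
  CH2F → C:1 H:2 F:1
Element totals:
  C: 2
  H: 4
  Br: 1
  F: 1
Molecular formula: C2H4BrF.
DoU = (2C + 2 + N − H − X) / 2 = (2·2 + 2 + 0 − 4 − 2) / 2 = 0.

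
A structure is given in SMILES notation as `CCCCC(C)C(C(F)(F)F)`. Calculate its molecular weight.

168.20 g/mol

Atom tally by fragment:
  CH3 → C:1 H:3
  CH2 → C:1 H:2
  CH2 → C:1 H:2
  CH2 → C:1 H:2
  CH(CH3) → C:2 H:4
  CH2CF3 → C:2 H:2 F:3
Element totals:
  C: 8
  H: 15
  F: 3
Molecular formula: C8H15F3.
  M = 8(12.011) + 15(1.008) + 3(18.998)
    = 96.088 + 15.120 + 56.994 = 168.202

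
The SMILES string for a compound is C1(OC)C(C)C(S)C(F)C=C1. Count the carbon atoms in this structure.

8

Atom tally by fragment:
  cyclohexene ring core → C:6 H:10
  (− 4 ring H displaced by substituents)
  + OCH3 → C:1 H:3 O:1
  + CH3 → C:1 H:3
  + SH → S:1 H:1
  + F → F:1
Element totals:
  C: 8
  H: 13
  F: 1
  O: 1
  S: 1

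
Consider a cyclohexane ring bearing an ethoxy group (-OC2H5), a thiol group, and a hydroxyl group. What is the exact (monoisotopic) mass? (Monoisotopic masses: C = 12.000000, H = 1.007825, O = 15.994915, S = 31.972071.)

176.0871

Atom tally by fragment:
  cyclohexane ring core → C:6 H:12
  (− 3 ring H displaced by substituents)
  + OC2H5 → C:2 H:5 O:1
  + SH → S:1 H:1
  + OH → O:1 H:1
Element totals:
  C: 8
  H: 16
  O: 2
  S: 1
Molecular formula: C8H16O2S.
  M = 8(12.0) + 16(1.007825) + 2(15.994915) + 31.972071
    = 96.000000 + 16.125200 + 31.989830 + 31.972071 = 176.087101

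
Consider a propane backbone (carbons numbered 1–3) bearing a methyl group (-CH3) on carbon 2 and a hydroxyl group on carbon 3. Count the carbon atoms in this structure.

4

Atom tally by fragment:
  CH3 → C:1 H:3
  CH(CH3) → C:2 H:4
  CH2OH → C:1 H:3 O:1
Element totals:
  C: 4
  H: 10
  O: 1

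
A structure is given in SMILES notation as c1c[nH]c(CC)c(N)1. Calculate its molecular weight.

110.16 g/mol

Atom tally by fragment:
  pyrrole ring core → C:4 H:5 N:1
  (− 2 ring H displaced by substituents)
  + C2H5 → C:2 H:5
  + NH2 → N:1 H:2
Element totals:
  C: 6
  H: 10
  N: 2
Molecular formula: C6H10N2.
  M = 6(12.011) + 10(1.008) + 2(14.007)
    = 72.066 + 10.080 + 28.014 = 110.160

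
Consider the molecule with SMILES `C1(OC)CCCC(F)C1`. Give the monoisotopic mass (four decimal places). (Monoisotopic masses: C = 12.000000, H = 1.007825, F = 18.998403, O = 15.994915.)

Atom tally by fragment:
  cyclohexane ring core → C:6 H:12
  (− 2 ring H displaced by substituents)
  + OCH3 → C:1 H:3 O:1
  + F → F:1
Element totals:
  C: 7
  H: 13
  F: 1
  O: 1
Molecular formula: C7H13FO.
  M = 7(12.0) + 13(1.007825) + 18.998403 + 15.994915
    = 84.000000 + 13.101725 + 18.998403 + 15.994915 = 132.095043

132.0950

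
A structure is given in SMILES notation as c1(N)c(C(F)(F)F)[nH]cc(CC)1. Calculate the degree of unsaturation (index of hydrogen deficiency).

3

Atom tally by fragment:
  pyrrole ring core → C:4 H:5 N:1
  (− 3 ring H displaced by substituents)
  + NH2 → N:1 H:2
  + CF3 → C:1 F:3
  + C2H5 → C:2 H:5
Element totals:
  C: 7
  H: 9
  F: 3
  N: 2
Molecular formula: C7H9F3N2.
DoU = (2C + 2 + N − H − X) / 2 = (2·7 + 2 + 2 − 9 − 3) / 2 = 3.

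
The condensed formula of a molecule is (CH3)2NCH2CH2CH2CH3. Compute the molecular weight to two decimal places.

Atom tally by fragment:
  (CH3)2NCH2 → C:3 H:8 N:1
  CH2 → C:1 H:2
  CH2 → C:1 H:2
  CH3 → C:1 H:3
Element totals:
  C: 6
  H: 15
  N: 1
Molecular formula: C6H15N.
  M = 6(12.011) + 15(1.008) + 14.007
    = 72.066 + 15.120 + 14.007 = 101.193

101.19 g/mol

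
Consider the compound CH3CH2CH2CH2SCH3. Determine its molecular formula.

C5H12S

Element totals:
  C: 5
  H: 12
  S: 1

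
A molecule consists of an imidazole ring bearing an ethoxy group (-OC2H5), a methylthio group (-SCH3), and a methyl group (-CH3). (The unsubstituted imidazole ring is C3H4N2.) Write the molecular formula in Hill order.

Atom tally by fragment:
  imidazole ring core → C:3 H:4 N:2
  (− 3 ring H displaced by substituents)
  + OC2H5 → C:2 H:5 O:1
  + SCH3 → C:1 H:3 S:1
  + CH3 → C:1 H:3
Element totals:
  C: 7
  H: 12
  N: 2
  O: 1
  S: 1

C7H12N2OS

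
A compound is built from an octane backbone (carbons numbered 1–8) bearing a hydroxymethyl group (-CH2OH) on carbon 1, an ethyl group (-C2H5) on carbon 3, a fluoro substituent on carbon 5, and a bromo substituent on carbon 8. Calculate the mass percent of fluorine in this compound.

Atom tally by fragment:
  HOCH2CH2 → C:2 H:5 O:1
  CH2 → C:1 H:2
  CH(C2H5) → C:3 H:6
  CH2 → C:1 H:2
  CH(F) → C:1 H:1 F:1
  CH2 → C:1 H:2
  CH2 → C:1 H:2
  CH2Br → C:1 H:2 Br:1
Element totals:
  C: 11
  H: 22
  Br: 1
  F: 1
  O: 1
Molecular formula: C11H22BrFO.
Molar mass = 269.198 g/mol.
Mass from F: 1 × 18.998 = 18.998 g/mol.
%F = 18.998 / 269.198 × 100 = 7.06%.

7.06%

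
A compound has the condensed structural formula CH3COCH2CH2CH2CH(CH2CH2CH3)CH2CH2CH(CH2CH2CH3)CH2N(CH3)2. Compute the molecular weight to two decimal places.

283.50 g/mol

Atom tally by fragment:
  CH3COCH2 → C:3 H:5 O:1
  CH2 → C:1 H:2
  CH2 → C:1 H:2
  CH(CH2CH2CH3) → C:4 H:8
  CH2 → C:1 H:2
  CH2 → C:1 H:2
  CH(CH2CH2CH3) → C:4 H:8
  CH2N(CH3)2 → C:3 H:8 N:1
Element totals:
  C: 18
  H: 37
  N: 1
  O: 1
Molecular formula: C18H37NO.
  M = 18(12.011) + 37(1.008) + 14.007 + 15.999
    = 216.198 + 37.296 + 14.007 + 15.999 = 283.500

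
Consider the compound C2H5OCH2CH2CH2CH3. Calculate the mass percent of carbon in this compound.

70.53%

Atom tally by fragment:
  C2H5OCH2 → C:3 H:7 O:1
  CH2 → C:1 H:2
  CH2 → C:1 H:2
  CH3 → C:1 H:3
Element totals:
  C: 6
  H: 14
  O: 1
Molecular formula: C6H14O.
Molar mass = 102.177 g/mol.
Mass from C: 6 × 12.011 = 72.066 g/mol.
%C = 72.066 / 102.177 × 100 = 70.53%.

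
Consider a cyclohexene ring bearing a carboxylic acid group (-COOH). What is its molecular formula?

Atom tally by fragment:
  cyclohexene ring core → C:6 H:10
  (− 1 ring H displaced by substituents)
  + COOH → C:1 H:1 O:2
Element totals:
  C: 7
  H: 10
  O: 2

C7H10O2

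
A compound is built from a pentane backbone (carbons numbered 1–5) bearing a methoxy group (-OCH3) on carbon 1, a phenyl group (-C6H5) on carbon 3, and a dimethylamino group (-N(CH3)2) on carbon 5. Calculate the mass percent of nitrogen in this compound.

6.33%

Atom tally by fragment:
  CH3OCH2 → C:2 H:5 O:1
  CH2 → C:1 H:2
  CH(C6H5) → C:7 H:6
  CH2 → C:1 H:2
  CH2N(CH3)2 → C:3 H:8 N:1
Element totals:
  C: 14
  H: 23
  N: 1
  O: 1
Molecular formula: C14H23NO.
Molar mass = 221.344 g/mol.
Mass from N: 1 × 14.007 = 14.007 g/mol.
%N = 14.007 / 221.344 × 100 = 6.33%.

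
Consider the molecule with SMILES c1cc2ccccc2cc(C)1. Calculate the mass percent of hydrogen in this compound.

7.09%

Atom tally by fragment:
  naphthalene ring system core → C:10 H:8
  (− 1 ring H displaced by substituents)
  + CH3 → C:1 H:3
Element totals:
  C: 11
  H: 10
Molecular formula: C11H10.
Molar mass = 142.201 g/mol.
Mass from H: 10 × 1.008 = 10.080 g/mol.
%H = 10.080 / 142.201 × 100 = 7.09%.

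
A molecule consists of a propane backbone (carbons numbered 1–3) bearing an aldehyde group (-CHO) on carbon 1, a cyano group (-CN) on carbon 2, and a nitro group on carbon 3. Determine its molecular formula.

Atom tally by fragment:
  OHCCH2 → C:2 H:3 O:1
  CH(CN) → C:2 H:1 N:1
  CH2NO2 → C:1 H:2 N:1 O:2
Element totals:
  C: 5
  H: 6
  N: 2
  O: 3

C5H6N2O3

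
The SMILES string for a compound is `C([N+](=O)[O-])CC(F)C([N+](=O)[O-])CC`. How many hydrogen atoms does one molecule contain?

11

Atom tally by fragment:
  O2NCH2 → C:1 H:2 N:1 O:2
  CH2 → C:1 H:2
  CH(F) → C:1 H:1 F:1
  CH(NO2) → C:1 H:1 N:1 O:2
  CH2 → C:1 H:2
  CH3 → C:1 H:3
Element totals:
  C: 6
  H: 11
  F: 1
  N: 2
  O: 4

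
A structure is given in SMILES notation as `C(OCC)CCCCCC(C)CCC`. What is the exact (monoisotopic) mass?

200.2140

Atom tally by fragment:
  C2H5OCH2 → C:3 H:7 O:1
  CH2 → C:1 H:2
  CH2 → C:1 H:2
  CH2 → C:1 H:2
  CH2 → C:1 H:2
  CH2 → C:1 H:2
  CH(CH3) → C:2 H:4
  CH2 → C:1 H:2
  CH2 → C:1 H:2
  CH3 → C:1 H:3
Element totals:
  C: 13
  H: 28
  O: 1
Molecular formula: C13H28O.
  M = 13(12.0) + 28(1.007825) + 15.994915
    = 156.000000 + 28.219100 + 15.994915 = 200.214015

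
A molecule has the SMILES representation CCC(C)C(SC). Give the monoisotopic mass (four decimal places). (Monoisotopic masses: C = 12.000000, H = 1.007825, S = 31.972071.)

118.0816

Atom tally by fragment:
  CH3 → C:1 H:3
  CH2 → C:1 H:2
  CH(CH3) → C:2 H:4
  CH2SCH3 → C:2 H:5 S:1
Element totals:
  C: 6
  H: 14
  S: 1
Molecular formula: C6H14S.
  M = 6(12.0) + 14(1.007825) + 31.972071
    = 72.000000 + 14.109550 + 31.972071 = 118.081621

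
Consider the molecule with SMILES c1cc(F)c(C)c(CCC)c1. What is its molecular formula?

Atom tally by fragment:
  benzene ring core → C:6 H:6
  (− 3 ring H displaced by substituents)
  + F → F:1
  + CH3 → C:1 H:3
  + CH2CH2CH3 → C:3 H:7
Element totals:
  C: 10
  H: 13
  F: 1

C10H13F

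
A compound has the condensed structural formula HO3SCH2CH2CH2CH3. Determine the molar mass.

Element totals:
  C: 4
  H: 10
  O: 3
  S: 1
Molecular formula: C4H10O3S.
  M = 4(12.011) + 10(1.008) + 3(15.999) + 32.06
    = 48.044 + 10.080 + 47.997 + 32.060 = 138.181

138.18 g/mol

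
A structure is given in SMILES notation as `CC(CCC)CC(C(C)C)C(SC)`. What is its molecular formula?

Atom tally by fragment:
  CH3 → C:1 H:3
  CH(CH2CH2CH3) → C:4 H:8
  CH2 → C:1 H:2
  CH(CH(CH3)2) → C:4 H:8
  CH2SCH3 → C:2 H:5 S:1
Element totals:
  C: 12
  H: 26
  S: 1

C12H26S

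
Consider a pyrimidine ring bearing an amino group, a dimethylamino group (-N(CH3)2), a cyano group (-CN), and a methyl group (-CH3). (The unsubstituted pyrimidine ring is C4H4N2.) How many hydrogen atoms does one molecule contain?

11

Atom tally by fragment:
  pyrimidine ring core → C:4 H:4 N:2
  (− 4 ring H displaced by substituents)
  + NH2 → N:1 H:2
  + N(CH3)2 → N:1 C:2 H:6
  + CN → C:1 N:1
  + CH3 → C:1 H:3
Element totals:
  C: 8
  H: 11
  N: 5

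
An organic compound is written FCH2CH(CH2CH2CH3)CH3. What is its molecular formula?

Element totals:
  C: 6
  H: 13
  F: 1

C6H13F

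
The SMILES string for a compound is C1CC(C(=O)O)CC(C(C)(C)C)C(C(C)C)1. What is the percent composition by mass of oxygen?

Atom tally by fragment:
  cyclohexane ring core → C:6 H:12
  (− 3 ring H displaced by substituents)
  + COOH → C:1 H:1 O:2
  + C(CH3)3 → C:4 H:9
  + CH(CH3)2 → C:3 H:7
Element totals:
  C: 14
  H: 26
  O: 2
Molecular formula: C14H26O2.
Molar mass = 226.360 g/mol.
Mass from O: 2 × 15.999 = 31.998 g/mol.
%O = 31.998 / 226.360 × 100 = 14.14%.

14.14%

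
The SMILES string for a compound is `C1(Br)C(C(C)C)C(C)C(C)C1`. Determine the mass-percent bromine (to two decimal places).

Atom tally by fragment:
  cyclopentane ring core → C:5 H:10
  (− 4 ring H displaced by substituents)
  + Br → Br:1
  + CH(CH3)2 → C:3 H:7
  + CH3 → C:1 H:3
  + CH3 → C:1 H:3
Element totals:
  C: 10
  H: 19
  Br: 1
Molecular formula: C10H19Br.
Molar mass = 219.166 g/mol.
Mass from Br: 1 × 79.904 = 79.904 g/mol.
%Br = 79.904 / 219.166 × 100 = 36.46%.

36.46%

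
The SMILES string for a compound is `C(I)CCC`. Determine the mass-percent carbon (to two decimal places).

Atom tally by fragment:
  ICH2 → C:1 H:2 I:1
  CH2 → C:1 H:2
  CH2 → C:1 H:2
  CH3 → C:1 H:3
Element totals:
  C: 4
  H: 9
  I: 1
Molecular formula: C4H9I.
Molar mass = 184.020 g/mol.
Mass from C: 4 × 12.011 = 48.044 g/mol.
%C = 48.044 / 184.020 × 100 = 26.11%.

26.11%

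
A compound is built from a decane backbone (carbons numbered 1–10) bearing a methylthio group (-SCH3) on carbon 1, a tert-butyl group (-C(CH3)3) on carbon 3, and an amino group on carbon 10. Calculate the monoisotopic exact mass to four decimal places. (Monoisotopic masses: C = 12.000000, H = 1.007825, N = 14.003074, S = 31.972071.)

Atom tally by fragment:
  CH3SCH2 → C:2 H:5 S:1
  CH2 → C:1 H:2
  CH(C(CH3)3) → C:5 H:10
  CH2 → C:1 H:2
  CH2 → C:1 H:2
  CH2 → C:1 H:2
  CH2 → C:1 H:2
  CH2 → C:1 H:2
  CH2 → C:1 H:2
  CH2NH2 → C:1 H:4 N:1
Element totals:
  C: 15
  H: 33
  N: 1
  S: 1
Molecular formula: C15H33NS.
  M = 15(12.0) + 33(1.007825) + 14.003074 + 31.972071
    = 180.000000 + 33.258225 + 14.003074 + 31.972071 = 259.233370

259.2334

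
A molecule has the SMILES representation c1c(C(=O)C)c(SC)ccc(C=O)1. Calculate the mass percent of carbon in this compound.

Atom tally by fragment:
  benzene ring core → C:6 H:6
  (− 3 ring H displaced by substituents)
  + COCH3 → C:2 H:3 O:1
  + SCH3 → C:1 H:3 S:1
  + CHO → C:1 H:1 O:1
Element totals:
  C: 10
  H: 10
  O: 2
  S: 1
Molecular formula: C10H10O2S.
Molar mass = 194.248 g/mol.
Mass from C: 10 × 12.011 = 120.110 g/mol.
%C = 120.110 / 194.248 × 100 = 61.83%.

61.83%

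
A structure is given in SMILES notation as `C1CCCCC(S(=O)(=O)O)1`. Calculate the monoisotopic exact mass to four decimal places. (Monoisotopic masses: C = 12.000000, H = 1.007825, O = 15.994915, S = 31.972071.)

Atom tally by fragment:
  cyclohexane ring core → C:6 H:12
  (− 1 ring H displaced by substituents)
  + SO3H → S:1 O:3 H:1
Element totals:
  C: 6
  H: 12
  O: 3
  S: 1
Molecular formula: C6H12O3S.
  M = 6(12.0) + 12(1.007825) + 3(15.994915) + 31.972071
    = 72.000000 + 12.093900 + 47.984745 + 31.972071 = 164.050716

164.0507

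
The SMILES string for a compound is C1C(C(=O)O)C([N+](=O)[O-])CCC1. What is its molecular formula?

C7H11NO4

Atom tally by fragment:
  cyclohexane ring core → C:6 H:12
  (− 2 ring H displaced by substituents)
  + COOH → C:1 H:1 O:2
  + NO2 → N:1 O:2
Element totals:
  C: 7
  H: 11
  N: 1
  O: 4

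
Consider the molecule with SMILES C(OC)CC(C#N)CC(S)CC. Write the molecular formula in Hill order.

Atom tally by fragment:
  CH3OCH2 → C:2 H:5 O:1
  CH2 → C:1 H:2
  CH(CN) → C:2 H:1 N:1
  CH2 → C:1 H:2
  CH(SH) → C:1 H:2 S:1
  CH2 → C:1 H:2
  CH3 → C:1 H:3
Element totals:
  C: 9
  H: 17
  N: 1
  O: 1
  S: 1

C9H17NOS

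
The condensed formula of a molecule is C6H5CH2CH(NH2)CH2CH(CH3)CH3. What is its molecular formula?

C12H19N

Element totals:
  C: 12
  H: 19
  N: 1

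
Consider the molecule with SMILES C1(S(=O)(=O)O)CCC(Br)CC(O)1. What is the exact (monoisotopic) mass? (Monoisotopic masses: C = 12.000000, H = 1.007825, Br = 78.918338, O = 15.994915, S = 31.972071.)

Atom tally by fragment:
  cyclohexane ring core → C:6 H:12
  (− 3 ring H displaced by substituents)
  + SO3H → S:1 O:3 H:1
  + Br → Br:1
  + OH → O:1 H:1
Element totals:
  C: 6
  H: 11
  Br: 1
  O: 4
  S: 1
Molecular formula: C6H11BrO4S.
  M = 6(12.0) + 11(1.007825) + 78.918338 + 4(15.994915) + 31.972071
    = 72.000000 + 11.086075 + 78.918338 + 63.979660 + 31.972071 = 257.956144

257.9561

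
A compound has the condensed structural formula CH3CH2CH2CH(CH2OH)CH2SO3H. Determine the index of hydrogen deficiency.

Atom tally by fragment:
  CH3 → C:1 H:3
  CH2 → C:1 H:2
  CH2 → C:1 H:2
  CH(CH2OH) → C:2 H:4 O:1
  CH2SO3H → C:1 H:3 S:1 O:3
Element totals:
  C: 6
  H: 14
  O: 4
  S: 1
Molecular formula: C6H14O4S.
DoU = (2C + 2 + N − H − X) / 2 = (2·6 + 2 + 0 − 14 − 0) / 2 = 0.

0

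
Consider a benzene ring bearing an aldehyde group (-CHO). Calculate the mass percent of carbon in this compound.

Atom tally by fragment:
  benzene ring core → C:6 H:6
  (− 1 ring H displaced by substituents)
  + CHO → C:1 H:1 O:1
Element totals:
  C: 7
  H: 6
  O: 1
Molecular formula: C7H6O.
Molar mass = 106.124 g/mol.
Mass from C: 7 × 12.011 = 84.077 g/mol.
%C = 84.077 / 106.124 × 100 = 79.23%.

79.23%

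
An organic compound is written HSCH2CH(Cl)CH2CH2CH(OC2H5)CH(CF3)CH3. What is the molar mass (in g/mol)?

278.76 g/mol

Element totals:
  C: 10
  H: 18
  Cl: 1
  F: 3
  O: 1
  S: 1
Molecular formula: C10H18ClF3OS.
  M = 10(12.011) + 18(1.008) + 35.45 + 3(18.998) + 15.999 + 32.06
    = 120.110 + 18.144 + 35.450 + 56.994 + 15.999 + 32.060 = 278.757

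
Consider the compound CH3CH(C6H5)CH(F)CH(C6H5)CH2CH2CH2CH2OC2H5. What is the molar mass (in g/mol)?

328.47 g/mol

Atom tally by fragment:
  CH3 → C:1 H:3
  CH(C6H5) → C:7 H:6
  CH(F) → C:1 H:1 F:1
  CH(C6H5) → C:7 H:6
  CH2 → C:1 H:2
  CH2 → C:1 H:2
  CH2 → C:1 H:2
  CH2OC2H5 → C:3 H:7 O:1
Element totals:
  C: 22
  H: 29
  F: 1
  O: 1
Molecular formula: C22H29FO.
  M = 22(12.011) + 29(1.008) + 18.998 + 15.999
    = 264.242 + 29.232 + 18.998 + 15.999 = 328.471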